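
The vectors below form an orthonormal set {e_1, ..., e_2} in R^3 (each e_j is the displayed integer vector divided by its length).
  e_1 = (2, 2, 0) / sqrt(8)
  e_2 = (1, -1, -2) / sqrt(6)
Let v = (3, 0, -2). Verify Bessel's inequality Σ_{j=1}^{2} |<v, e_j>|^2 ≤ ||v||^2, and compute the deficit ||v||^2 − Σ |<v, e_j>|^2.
Σ |<v, e_j>|^2 = 38/3; ||v||^2 = 13; deficit = 1/3

Write each e_j = u_j / sqrt(<u_j, u_j>) where u_j is the displayed integer vector. Then <v, e_j> = <v, u_j> / sqrt(<u_j, u_j>), so |<v, e_j>|^2 = <v, u_j>^2 / <u_j, u_j>.
Coefficients: <v, e_1> = 6/sqrt(8), <v, e_2> = 7/sqrt(6).
Square and sum: Σ |<v, e_j>|^2 = 38/3.
Compute ||v||^2 = v·v = 13.
Deficit = 13 − 38/3 = 1/3 ≥ 0, confirming Bessel's inequality. (The deficit equals ||v − Σ <v,e_j> e_j||^2, the squared distance from v to span{e_j}.)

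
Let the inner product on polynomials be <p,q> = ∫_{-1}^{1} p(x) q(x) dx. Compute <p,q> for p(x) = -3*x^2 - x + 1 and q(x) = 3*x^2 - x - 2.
<p,q> = -14/15

Expand the product: p(x)·q(x) = -9*x^4 + 10*x^2 + x - 2.
∫_{-1}^{1} of each monomial x^k gives [2/(k+1) if k even, 0 if k odd]. Integrating term-by-term (or equivalently evaluating the antiderivative F(x) = -9*x^5/5 + 10*x^3/3 + x^2/2 - 2*x at the endpoints):
  F(1) − F(−1) = 1/30 − (29/30) = -14/15.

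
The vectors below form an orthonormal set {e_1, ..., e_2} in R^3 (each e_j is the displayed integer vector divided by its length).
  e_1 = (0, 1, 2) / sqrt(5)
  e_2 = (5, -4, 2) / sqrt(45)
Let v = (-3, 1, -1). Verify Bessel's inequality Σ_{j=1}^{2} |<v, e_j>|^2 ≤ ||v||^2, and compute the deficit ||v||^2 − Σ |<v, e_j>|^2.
Σ |<v, e_j>|^2 = 10; ||v||^2 = 11; deficit = 1

Write each e_j = u_j / sqrt(<u_j, u_j>) where u_j is the displayed integer vector. Then <v, e_j> = <v, u_j> / sqrt(<u_j, u_j>), so |<v, e_j>|^2 = <v, u_j>^2 / <u_j, u_j>.
Coefficients: <v, e_1> = -1/sqrt(5), <v, e_2> = -21/sqrt(45).
Square and sum: Σ |<v, e_j>|^2 = 10.
Compute ||v||^2 = v·v = 11.
Deficit = 11 − 10 = 1 ≥ 0, confirming Bessel's inequality. (The deficit equals ||v − Σ <v,e_j> e_j||^2, the squared distance from v to span{e_j}.)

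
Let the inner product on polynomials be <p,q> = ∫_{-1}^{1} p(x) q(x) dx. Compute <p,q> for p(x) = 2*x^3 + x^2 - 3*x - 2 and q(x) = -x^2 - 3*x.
<p,q> = 68/15

Expand the product: p(x)·q(x) = -2*x^5 - 7*x^4 + 11*x^2 + 6*x.
∫_{-1}^{1} of each monomial x^k gives [2/(k+1) if k even, 0 if k odd]. Integrating term-by-term (or equivalently evaluating the antiderivative F(x) = -x^6/3 - 7*x^5/5 + 11*x^3/3 + 3*x^2 at the endpoints):
  F(1) − F(−1) = 74/15 − (2/5) = 68/15.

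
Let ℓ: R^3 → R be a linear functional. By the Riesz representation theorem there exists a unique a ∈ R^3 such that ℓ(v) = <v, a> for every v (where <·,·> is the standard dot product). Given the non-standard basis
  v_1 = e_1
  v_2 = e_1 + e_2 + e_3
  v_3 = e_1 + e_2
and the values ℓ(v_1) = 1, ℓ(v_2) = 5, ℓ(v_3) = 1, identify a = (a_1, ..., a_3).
a = (1, 0, 4)

Write a = (a_1, ..., a_3) in the standard basis. For each basis vector v_i, ℓ(v_i) = <v_i, a> is a linear equation in the a_j's. Collect the n equations into a matrix system V a = ℓ, where row i of V is v_i (expressed in the standard basis). Since V is invertible (lower-triangular with 1s on the diagonal, up to permutation), solve by back-substitution:
  V =
[[1, 0, 0],
 [1, 1, 1],
 [1, 1, 0]]
  V a = (1, 5, 1)
Solving gives a = (1, 0, 4).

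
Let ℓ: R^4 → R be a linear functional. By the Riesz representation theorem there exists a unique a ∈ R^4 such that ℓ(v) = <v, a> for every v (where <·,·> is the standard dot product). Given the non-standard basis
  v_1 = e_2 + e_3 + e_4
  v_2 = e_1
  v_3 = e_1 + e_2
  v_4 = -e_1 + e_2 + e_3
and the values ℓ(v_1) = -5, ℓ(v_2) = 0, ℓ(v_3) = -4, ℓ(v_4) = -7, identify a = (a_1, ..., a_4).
a = (0, -4, -3, 2)

Write a = (a_1, ..., a_4) in the standard basis. For each basis vector v_i, ℓ(v_i) = <v_i, a> is a linear equation in the a_j's. Collect the n equations into a matrix system V a = ℓ, where row i of V is v_i (expressed in the standard basis). Since V is invertible (lower-triangular with 1s on the diagonal, up to permutation), solve by back-substitution:
  V =
[[0, 1, 1, 1],
 [1, 0, 0, 0],
 [1, 1, 0, 0],
 [-1, 1, 1, 0]]
  V a = (-5, 0, -4, -7)
Solving gives a = (0, -4, -3, 2).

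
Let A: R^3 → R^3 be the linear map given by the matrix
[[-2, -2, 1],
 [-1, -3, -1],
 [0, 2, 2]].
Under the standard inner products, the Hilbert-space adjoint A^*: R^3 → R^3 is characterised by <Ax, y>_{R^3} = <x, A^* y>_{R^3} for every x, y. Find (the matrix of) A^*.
A^* = A^T =
[[-2, -1, 0],
 [-2, -3, 2],
 [1, -1, 2]]

For real matrices with standard dot products, the defining identity <Ax, y> = <x, A^* y> gives (Ax)^T y = x^T (A^*) y, i.e. x^T A^T y = x^T (A^*) y. Since this holds for all x, y, we must have A^* = A^T. Therefore
A^* =
[[-2, -1, 0],
 [-2, -3, 2],
 [1, -1, 2]].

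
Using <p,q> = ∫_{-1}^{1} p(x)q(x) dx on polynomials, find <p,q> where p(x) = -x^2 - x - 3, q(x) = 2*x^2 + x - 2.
<p,q> = 118/15

Expand the product: p(x)·q(x) = -2*x^4 - 3*x^3 - 5*x^2 - x + 6.
∫_{-1}^{1} of each monomial x^k gives [2/(k+1) if k even, 0 if k odd]. Integrating term-by-term (or equivalently evaluating the antiderivative F(x) = -2*x^5/5 - 3*x^4/4 - 5*x^3/3 - x^2/2 + 6*x at the endpoints):
  F(1) − F(−1) = 161/60 − (-311/60) = 118/15.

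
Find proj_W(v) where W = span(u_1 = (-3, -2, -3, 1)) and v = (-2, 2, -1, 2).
proj_W(v) = (-21/23, -14/23, -21/23, 7/23)

Set up U = [u_1 | ... | u_1] ∈ R^(4×1). The projector onto W = col(U) is P = U (U^T U)^(-1) U^T.
Compute U^T U =
  [23],
and U^T v = (7).
Solve U^T U · c = U^T v for the coefficients: c = (7/23). The projection is proj_W(v) = U c.
Check: (v - proj_W(v)) · u_1 = 0  (should be 0).
Result: proj_W(v) = (-21/23, -14/23, -21/23, 7/23).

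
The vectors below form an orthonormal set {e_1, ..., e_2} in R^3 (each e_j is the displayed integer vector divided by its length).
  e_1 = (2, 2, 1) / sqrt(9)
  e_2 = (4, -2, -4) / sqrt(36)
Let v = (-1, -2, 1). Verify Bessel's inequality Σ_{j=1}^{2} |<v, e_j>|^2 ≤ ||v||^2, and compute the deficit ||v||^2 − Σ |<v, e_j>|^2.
Σ |<v, e_j>|^2 = 29/9; ||v||^2 = 6; deficit = 25/9

Write each e_j = u_j / sqrt(<u_j, u_j>) where u_j is the displayed integer vector. Then <v, e_j> = <v, u_j> / sqrt(<u_j, u_j>), so |<v, e_j>|^2 = <v, u_j>^2 / <u_j, u_j>.
Coefficients: <v, e_1> = -5/sqrt(9), <v, e_2> = -4/sqrt(36).
Square and sum: Σ |<v, e_j>|^2 = 29/9.
Compute ||v||^2 = v·v = 6.
Deficit = 6 − 29/9 = 25/9 ≥ 0, confirming Bessel's inequality. (The deficit equals ||v − Σ <v,e_j> e_j||^2, the squared distance from v to span{e_j}.)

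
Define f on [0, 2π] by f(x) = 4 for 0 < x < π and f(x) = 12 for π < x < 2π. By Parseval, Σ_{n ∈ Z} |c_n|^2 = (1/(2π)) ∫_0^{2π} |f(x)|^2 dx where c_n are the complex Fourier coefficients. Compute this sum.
Σ |c_n|^2 = 80

Parseval equates the L^2 energy of f (normalised by 1/(2π)) with the ℓ^2 sum of its Fourier coefficients: (1/(2π)) ∫_0^{2π} |f|^2 = Σ |c_n|^2.
Compute the left side: (1/(2π)) [∫_0^π 4^2 dx + ∫_π^{2π} 12^2 dx] = (1/(2π)) · (16π + 144π) = (16 + 144)/2 = 80.
So Σ_{n ∈ Z} |c_n|^2 = 80.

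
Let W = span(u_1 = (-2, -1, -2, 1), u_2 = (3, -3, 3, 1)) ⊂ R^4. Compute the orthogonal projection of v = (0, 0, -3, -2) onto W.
proj_W(v) = (-47/36, 35/36, -47/36, -1/4)

Set up U = [u_1 | ... | u_2] ∈ R^(4×2). The projector onto W = col(U) is P = U (U^T U)^(-1) U^T.
Compute U^T U =
  [10, -8]
  [-8, 28],
and U^T v = (4, -11).
Solve U^T U · c = U^T v for the coefficients: c = (1/9, -13/36). The projection is proj_W(v) = U c.
Check: (v - proj_W(v)) · u_1 = 0  (should be 0).
Check: (v - proj_W(v)) · u_2 = 0  (should be 0).
Result: proj_W(v) = (-47/36, 35/36, -47/36, -1/4).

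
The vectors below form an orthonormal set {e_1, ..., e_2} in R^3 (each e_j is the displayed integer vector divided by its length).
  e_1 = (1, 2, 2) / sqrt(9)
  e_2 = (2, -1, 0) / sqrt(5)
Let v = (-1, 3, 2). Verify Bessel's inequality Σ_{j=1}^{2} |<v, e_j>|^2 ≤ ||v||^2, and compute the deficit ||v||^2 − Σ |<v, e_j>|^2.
Σ |<v, e_j>|^2 = 14; ||v||^2 = 14; deficit = 0

Write each e_j = u_j / sqrt(<u_j, u_j>) where u_j is the displayed integer vector. Then <v, e_j> = <v, u_j> / sqrt(<u_j, u_j>), so |<v, e_j>|^2 = <v, u_j>^2 / <u_j, u_j>.
Coefficients: <v, e_1> = 9/sqrt(9), <v, e_2> = -5/sqrt(5).
Square and sum: Σ |<v, e_j>|^2 = 14.
Compute ||v||^2 = v·v = 14.
Deficit = 14 − 14 = 0 ≥ 0, confirming Bessel's inequality. (The deficit equals ||v − Σ <v,e_j> e_j||^2, the squared distance from v to span{e_j}.)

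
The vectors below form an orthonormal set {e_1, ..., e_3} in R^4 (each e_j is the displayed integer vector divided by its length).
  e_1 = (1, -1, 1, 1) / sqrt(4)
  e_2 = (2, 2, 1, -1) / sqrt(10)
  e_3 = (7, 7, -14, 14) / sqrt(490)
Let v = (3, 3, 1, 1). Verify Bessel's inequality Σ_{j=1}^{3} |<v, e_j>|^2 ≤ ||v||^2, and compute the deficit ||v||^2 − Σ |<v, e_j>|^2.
Σ |<v, e_j>|^2 = 19; ||v||^2 = 20; deficit = 1

Write each e_j = u_j / sqrt(<u_j, u_j>) where u_j is the displayed integer vector. Then <v, e_j> = <v, u_j> / sqrt(<u_j, u_j>), so |<v, e_j>|^2 = <v, u_j>^2 / <u_j, u_j>.
Coefficients: <v, e_1> = 2/sqrt(4), <v, e_2> = 12/sqrt(10), <v, e_3> = 42/sqrt(490).
Square and sum: Σ |<v, e_j>|^2 = 19.
Compute ||v||^2 = v·v = 20.
Deficit = 20 − 19 = 1 ≥ 0, confirming Bessel's inequality. (The deficit equals ||v − Σ <v,e_j> e_j||^2, the squared distance from v to span{e_j}.)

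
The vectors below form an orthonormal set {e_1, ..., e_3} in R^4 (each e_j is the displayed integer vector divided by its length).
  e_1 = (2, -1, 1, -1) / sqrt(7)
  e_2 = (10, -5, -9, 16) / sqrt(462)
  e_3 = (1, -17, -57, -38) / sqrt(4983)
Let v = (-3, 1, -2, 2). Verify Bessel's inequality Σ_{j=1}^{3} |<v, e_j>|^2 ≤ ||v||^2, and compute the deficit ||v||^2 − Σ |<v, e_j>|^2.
Σ |<v, e_j>|^2 = 5387/302; ||v||^2 = 18; deficit = 49/302

Write each e_j = u_j / sqrt(<u_j, u_j>) where u_j is the displayed integer vector. Then <v, e_j> = <v, u_j> / sqrt(<u_j, u_j>), so |<v, e_j>|^2 = <v, u_j>^2 / <u_j, u_j>.
Coefficients: <v, e_1> = -11/sqrt(7), <v, e_2> = 15/sqrt(462), <v, e_3> = 18/sqrt(4983).
Square and sum: Σ |<v, e_j>|^2 = 5387/302.
Compute ||v||^2 = v·v = 18.
Deficit = 18 − 5387/302 = 49/302 ≥ 0, confirming Bessel's inequality. (The deficit equals ||v − Σ <v,e_j> e_j||^2, the squared distance from v to span{e_j}.)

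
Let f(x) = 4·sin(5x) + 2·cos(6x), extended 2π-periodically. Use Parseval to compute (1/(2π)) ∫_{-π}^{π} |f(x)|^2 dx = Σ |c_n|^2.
Σ |c_n|^2 = 10

Expand |f|^2 and use orthogonality of {sin(nx), cos(mx)} on [-π, π]:
  ∫_{-π}^{π} sin(nx)^2 dx = π, ∫ cos(mx)^2 dx = π, and cross terms integrate to 0.
So ∫_{-π}^{π} f(x)^2 dx = 4^2 · π + 2^2 · π = (16 + 4)π.
Divide by 2π: (16 + 4)/2 = 10.
By Parseval, this equals Σ |c_n|^2.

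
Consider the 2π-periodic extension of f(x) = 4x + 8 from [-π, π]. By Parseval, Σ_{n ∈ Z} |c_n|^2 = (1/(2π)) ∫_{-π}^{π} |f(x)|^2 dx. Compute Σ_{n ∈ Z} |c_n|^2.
Σ |c_n|^2 = 16π^2/3 + 64

Expand and integrate term by term over [-π, π]:
  ∫ (4x)^2 dx = 16·(2π^3/3); ∫ 2·4·(8)·x dx = 0 (odd integrand); ∫ 8^2 dx = 64·2π.
So (1/(2π)) ∫_{-π}^{π} (4x + 8)^2 dx = 16π^2/3 + 64 = 16π^2/3 + 64.
Parseval ⇒ Σ |c_n|^2 = 16π^2/3 + 64.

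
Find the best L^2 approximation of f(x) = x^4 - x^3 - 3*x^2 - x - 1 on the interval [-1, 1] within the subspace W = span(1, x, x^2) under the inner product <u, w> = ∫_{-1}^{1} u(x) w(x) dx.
g(x) = -15*x^2/7 - 8*x/5 - 38/35

The best approximation g ∈ W is the orthogonal projection of f onto W. Writing g = a_0 + a_1 x + a_2 x^2, the coefficients solve the normal equations G · a = b where
  G_{ij} = <φ_i, φ_j> and b_i = <f, φ_i>, with φ_0 = 1, φ_1 = x, φ_2 = x^2.
G =
  [2, 0, 2/3]
  [0, 2/3, 0]
  [2/3, 0, 2/5],
b = (-18/5, -16/15, -166/105).
Solving gives a_0 = -38/35, a_1 = -8/5, a_2 = -15/7, so
  g(x) = -15*x^2/7 - 8*x/5 - 38/35.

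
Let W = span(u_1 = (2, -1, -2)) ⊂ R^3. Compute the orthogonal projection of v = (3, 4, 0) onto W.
proj_W(v) = (4/9, -2/9, -4/9)

Set up U = [u_1 | ... | u_1] ∈ R^(3×1). The projector onto W = col(U) is P = U (U^T U)^(-1) U^T.
Compute U^T U =
  [9],
and U^T v = (2).
Solve U^T U · c = U^T v for the coefficients: c = (2/9). The projection is proj_W(v) = U c.
Check: (v - proj_W(v)) · u_1 = 0  (should be 0).
Result: proj_W(v) = (4/9, -2/9, -4/9).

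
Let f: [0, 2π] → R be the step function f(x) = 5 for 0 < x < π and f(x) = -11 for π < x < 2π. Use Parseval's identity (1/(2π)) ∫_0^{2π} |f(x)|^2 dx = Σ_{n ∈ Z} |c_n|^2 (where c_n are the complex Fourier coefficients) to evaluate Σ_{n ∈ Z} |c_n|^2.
Σ |c_n|^2 = 73

Parseval equates the L^2 energy of f (normalised by 1/(2π)) with the ℓ^2 sum of its Fourier coefficients: (1/(2π)) ∫_0^{2π} |f|^2 = Σ |c_n|^2.
Compute the left side: (1/(2π)) [∫_0^π 5^2 dx + ∫_π^{2π} (-11)^2 dx] = (1/(2π)) · (25π + 121π) = (25 + 121)/2 = 73.
So Σ_{n ∈ Z} |c_n|^2 = 73.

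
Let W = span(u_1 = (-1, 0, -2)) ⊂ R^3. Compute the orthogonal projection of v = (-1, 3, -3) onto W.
proj_W(v) = (-7/5, 0, -14/5)

Set up U = [u_1 | ... | u_1] ∈ R^(3×1). The projector onto W = col(U) is P = U (U^T U)^(-1) U^T.
Compute U^T U =
  [5],
and U^T v = (7).
Solve U^T U · c = U^T v for the coefficients: c = (7/5). The projection is proj_W(v) = U c.
Check: (v - proj_W(v)) · u_1 = 0  (should be 0).
Result: proj_W(v) = (-7/5, 0, -14/5).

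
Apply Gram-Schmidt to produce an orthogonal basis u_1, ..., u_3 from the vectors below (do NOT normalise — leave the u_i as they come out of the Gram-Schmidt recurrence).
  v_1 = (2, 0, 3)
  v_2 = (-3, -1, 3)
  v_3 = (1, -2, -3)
Orthogonal basis:
  u_1 = (2, 0, 3)
  u_2 = (-45/13, -1, 30/13)
  u_3 = (117/238, -585/238, -39/119)

Apply the Gram-Schmidt recurrence
  u_1 = v_1
  u_i = v_i − Σ_{j<i} ((v_i · u_j) / (u_j · u_j)) · u_j.

Step by step this gives:
  u_1 = (2, 0, 3)
  u_2 = (-45/13, -1, 30/13)
  u_3 = (117/238, -585/238, -39/119)

Orthogonality check:
  u_2 · u_1 = 0 (should be 0)
  u_3 · u_1 = 0 (should be 0)
  u_3 · u_2 = 0 (should be 0)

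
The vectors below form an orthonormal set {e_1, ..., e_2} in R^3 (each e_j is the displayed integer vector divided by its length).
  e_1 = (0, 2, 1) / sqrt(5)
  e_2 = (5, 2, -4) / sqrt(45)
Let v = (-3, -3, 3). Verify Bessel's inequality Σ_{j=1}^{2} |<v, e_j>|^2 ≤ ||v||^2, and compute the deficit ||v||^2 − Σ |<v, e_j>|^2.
Σ |<v, e_j>|^2 = 26; ||v||^2 = 27; deficit = 1

Write each e_j = u_j / sqrt(<u_j, u_j>) where u_j is the displayed integer vector. Then <v, e_j> = <v, u_j> / sqrt(<u_j, u_j>), so |<v, e_j>|^2 = <v, u_j>^2 / <u_j, u_j>.
Coefficients: <v, e_1> = -3/sqrt(5), <v, e_2> = -33/sqrt(45).
Square and sum: Σ |<v, e_j>|^2 = 26.
Compute ||v||^2 = v·v = 27.
Deficit = 27 − 26 = 1 ≥ 0, confirming Bessel's inequality. (The deficit equals ||v − Σ <v,e_j> e_j||^2, the squared distance from v to span{e_j}.)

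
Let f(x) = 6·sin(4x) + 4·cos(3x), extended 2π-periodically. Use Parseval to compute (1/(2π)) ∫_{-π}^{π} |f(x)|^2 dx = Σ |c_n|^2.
Σ |c_n|^2 = 26

Expand |f|^2 and use orthogonality of {sin(nx), cos(mx)} on [-π, π]:
  ∫_{-π}^{π} sin(nx)^2 dx = π, ∫ cos(mx)^2 dx = π, and cross terms integrate to 0.
So ∫_{-π}^{π} f(x)^2 dx = 6^2 · π + 4^2 · π = (36 + 16)π.
Divide by 2π: (36 + 16)/2 = 26.
By Parseval, this equals Σ |c_n|^2.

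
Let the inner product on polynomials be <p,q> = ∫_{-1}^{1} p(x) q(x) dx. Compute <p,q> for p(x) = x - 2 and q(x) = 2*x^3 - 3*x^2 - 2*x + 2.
<p,q> = -68/15

Expand the product: p(x)·q(x) = 2*x^4 - 7*x^3 + 4*x^2 + 6*x - 4.
∫_{-1}^{1} of each monomial x^k gives [2/(k+1) if k even, 0 if k odd]. Integrating term-by-term (or equivalently evaluating the antiderivative F(x) = 2*x^5/5 - 7*x^4/4 + 4*x^3/3 + 3*x^2 - 4*x at the endpoints):
  F(1) − F(−1) = -61/60 − (211/60) = -68/15.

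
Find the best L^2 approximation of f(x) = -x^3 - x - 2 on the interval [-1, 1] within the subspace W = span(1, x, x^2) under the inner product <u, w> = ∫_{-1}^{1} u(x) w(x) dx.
g(x) = -8*x/5 - 2

The best approximation g ∈ W is the orthogonal projection of f onto W. Writing g = a_0 + a_1 x + a_2 x^2, the coefficients solve the normal equations G · a = b where
  G_{ij} = <φ_i, φ_j> and b_i = <f, φ_i>, with φ_0 = 1, φ_1 = x, φ_2 = x^2.
G =
  [2, 0, 2/3]
  [0, 2/3, 0]
  [2/3, 0, 2/5],
b = (-4, -16/15, -4/3).
Solving gives a_0 = -2, a_1 = -8/5, a_2 = 0, so
  g(x) = -8*x/5 - 2.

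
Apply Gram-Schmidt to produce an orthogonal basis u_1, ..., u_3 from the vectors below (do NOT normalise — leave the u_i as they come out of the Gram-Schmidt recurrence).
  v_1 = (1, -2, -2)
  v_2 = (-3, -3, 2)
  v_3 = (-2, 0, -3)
Orthogonal basis:
  u_1 = (1, -2, -2)
  u_2 = (-26/9, -29/9, 16/9)
  u_3 = (-470/197, 188/197, -423/197)

Apply the Gram-Schmidt recurrence
  u_1 = v_1
  u_i = v_i − Σ_{j<i} ((v_i · u_j) / (u_j · u_j)) · u_j.

Step by step this gives:
  u_1 = (1, -2, -2)
  u_2 = (-26/9, -29/9, 16/9)
  u_3 = (-470/197, 188/197, -423/197)

Orthogonality check:
  u_2 · u_1 = 0 (should be 0)
  u_3 · u_1 = 0 (should be 0)
  u_3 · u_2 = 0 (should be 0)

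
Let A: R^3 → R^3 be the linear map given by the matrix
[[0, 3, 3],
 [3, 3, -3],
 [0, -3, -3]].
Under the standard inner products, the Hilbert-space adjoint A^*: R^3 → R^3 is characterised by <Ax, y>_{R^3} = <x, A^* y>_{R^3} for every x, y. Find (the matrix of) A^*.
A^* = A^T =
[[0, 3, 0],
 [3, 3, -3],
 [3, -3, -3]]

For real matrices with standard dot products, the defining identity <Ax, y> = <x, A^* y> gives (Ax)^T y = x^T (A^*) y, i.e. x^T A^T y = x^T (A^*) y. Since this holds for all x, y, we must have A^* = A^T. Therefore
A^* =
[[0, 3, 0],
 [3, 3, -3],
 [3, -3, -3]].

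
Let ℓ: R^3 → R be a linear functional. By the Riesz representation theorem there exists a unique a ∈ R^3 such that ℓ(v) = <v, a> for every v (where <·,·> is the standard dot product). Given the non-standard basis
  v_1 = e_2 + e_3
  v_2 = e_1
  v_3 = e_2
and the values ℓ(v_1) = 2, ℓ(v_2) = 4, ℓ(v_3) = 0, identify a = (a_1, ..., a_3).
a = (4, 0, 2)

Write a = (a_1, ..., a_3) in the standard basis. For each basis vector v_i, ℓ(v_i) = <v_i, a> is a linear equation in the a_j's. Collect the n equations into a matrix system V a = ℓ, where row i of V is v_i (expressed in the standard basis). Since V is invertible (lower-triangular with 1s on the diagonal, up to permutation), solve by back-substitution:
  V =
[[0, 1, 1],
 [1, 0, 0],
 [0, 1, 0]]
  V a = (2, 4, 0)
Solving gives a = (4, 0, 2).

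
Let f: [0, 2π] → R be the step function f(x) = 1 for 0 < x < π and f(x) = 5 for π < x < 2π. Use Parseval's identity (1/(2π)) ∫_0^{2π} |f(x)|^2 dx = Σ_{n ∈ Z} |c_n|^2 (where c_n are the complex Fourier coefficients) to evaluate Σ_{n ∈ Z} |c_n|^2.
Σ |c_n|^2 = 13

Parseval equates the L^2 energy of f (normalised by 1/(2π)) with the ℓ^2 sum of its Fourier coefficients: (1/(2π)) ∫_0^{2π} |f|^2 = Σ |c_n|^2.
Compute the left side: (1/(2π)) [∫_0^π 1^2 dx + ∫_π^{2π} 5^2 dx] = (1/(2π)) · (1π + 25π) = (1 + 25)/2 = 13.
So Σ_{n ∈ Z} |c_n|^2 = 13.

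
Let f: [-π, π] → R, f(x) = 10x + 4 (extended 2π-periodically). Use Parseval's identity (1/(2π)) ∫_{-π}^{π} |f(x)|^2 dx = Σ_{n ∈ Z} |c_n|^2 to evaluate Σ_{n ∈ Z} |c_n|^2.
Σ |c_n|^2 = 100π^2/3 + 16

Expand and integrate term by term over [-π, π]:
  ∫ (10x)^2 dx = 100·(2π^3/3); ∫ 2·10·(4)·x dx = 0 (odd integrand); ∫ 4^2 dx = 16·2π.
So (1/(2π)) ∫_{-π}^{π} (10x + 4)^2 dx = 100π^2/3 + 16 = 100π^2/3 + 16.
Parseval ⇒ Σ |c_n|^2 = 100π^2/3 + 16.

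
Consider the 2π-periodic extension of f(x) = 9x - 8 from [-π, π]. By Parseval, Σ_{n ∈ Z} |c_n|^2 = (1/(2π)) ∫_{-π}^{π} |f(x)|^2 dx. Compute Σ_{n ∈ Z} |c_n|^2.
Σ |c_n|^2 = 27π^2 + 64

Expand and integrate term by term over [-π, π]:
  ∫ (9x)^2 dx = 81·(2π^3/3); ∫ 2·9·(-8)·x dx = 0 (odd integrand); ∫ (-8)^2 dx = 64·2π.
So (1/(2π)) ∫_{-π}^{π} (9x - 8)^2 dx = 81π^2/3 + 64 = 27π^2 + 64.
Parseval ⇒ Σ |c_n|^2 = 27π^2 + 64.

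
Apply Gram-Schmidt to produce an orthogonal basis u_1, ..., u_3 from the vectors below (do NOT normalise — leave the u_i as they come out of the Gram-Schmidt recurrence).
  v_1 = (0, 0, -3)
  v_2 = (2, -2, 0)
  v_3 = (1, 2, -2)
Orthogonal basis:
  u_1 = (0, 0, -3)
  u_2 = (2, -2, 0)
  u_3 = (3/2, 3/2, 0)

Apply the Gram-Schmidt recurrence
  u_1 = v_1
  u_i = v_i − Σ_{j<i} ((v_i · u_j) / (u_j · u_j)) · u_j.

Step by step this gives:
  u_1 = (0, 0, -3)
  u_2 = (2, -2, 0)
  u_3 = (3/2, 3/2, 0)

Orthogonality check:
  u_2 · u_1 = 0 (should be 0)
  u_3 · u_1 = 0 (should be 0)
  u_3 · u_2 = 0 (should be 0)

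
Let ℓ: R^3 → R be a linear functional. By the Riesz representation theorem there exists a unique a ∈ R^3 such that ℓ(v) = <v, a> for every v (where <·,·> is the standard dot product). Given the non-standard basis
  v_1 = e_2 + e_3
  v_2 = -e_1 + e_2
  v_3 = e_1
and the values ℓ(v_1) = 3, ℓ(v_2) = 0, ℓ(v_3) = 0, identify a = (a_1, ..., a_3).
a = (0, 0, 3)

Write a = (a_1, ..., a_3) in the standard basis. For each basis vector v_i, ℓ(v_i) = <v_i, a> is a linear equation in the a_j's. Collect the n equations into a matrix system V a = ℓ, where row i of V is v_i (expressed in the standard basis). Since V is invertible (lower-triangular with 1s on the diagonal, up to permutation), solve by back-substitution:
  V =
[[0, 1, 1],
 [-1, 1, 0],
 [1, 0, 0]]
  V a = (3, 0, 0)
Solving gives a = (0, 0, 3).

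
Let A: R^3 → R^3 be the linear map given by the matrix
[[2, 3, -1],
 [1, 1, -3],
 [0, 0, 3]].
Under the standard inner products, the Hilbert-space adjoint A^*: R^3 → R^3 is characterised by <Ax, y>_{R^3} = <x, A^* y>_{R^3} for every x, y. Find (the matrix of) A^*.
A^* = A^T =
[[2, 1, 0],
 [3, 1, 0],
 [-1, -3, 3]]

For real matrices with standard dot products, the defining identity <Ax, y> = <x, A^* y> gives (Ax)^T y = x^T (A^*) y, i.e. x^T A^T y = x^T (A^*) y. Since this holds for all x, y, we must have A^* = A^T. Therefore
A^* =
[[2, 1, 0],
 [3, 1, 0],
 [-1, -3, 3]].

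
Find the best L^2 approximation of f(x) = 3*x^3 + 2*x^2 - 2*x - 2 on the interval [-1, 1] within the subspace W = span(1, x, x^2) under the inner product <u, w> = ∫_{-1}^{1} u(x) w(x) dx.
g(x) = 2*x^2 - x/5 - 2

The best approximation g ∈ W is the orthogonal projection of f onto W. Writing g = a_0 + a_1 x + a_2 x^2, the coefficients solve the normal equations G · a = b where
  G_{ij} = <φ_i, φ_j> and b_i = <f, φ_i>, with φ_0 = 1, φ_1 = x, φ_2 = x^2.
G =
  [2, 0, 2/3]
  [0, 2/3, 0]
  [2/3, 0, 2/5],
b = (-8/3, -2/15, -8/15).
Solving gives a_0 = -2, a_1 = -1/5, a_2 = 2, so
  g(x) = 2*x^2 - x/5 - 2.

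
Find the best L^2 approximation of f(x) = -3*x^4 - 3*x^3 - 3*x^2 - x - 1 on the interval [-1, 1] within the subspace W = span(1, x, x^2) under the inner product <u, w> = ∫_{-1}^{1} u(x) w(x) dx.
g(x) = -39*x^2/7 - 14*x/5 - 26/35

The best approximation g ∈ W is the orthogonal projection of f onto W. Writing g = a_0 + a_1 x + a_2 x^2, the coefficients solve the normal equations G · a = b where
  G_{ij} = <φ_i, φ_j> and b_i = <f, φ_i>, with φ_0 = 1, φ_1 = x, φ_2 = x^2.
G =
  [2, 0, 2/3]
  [0, 2/3, 0]
  [2/3, 0, 2/5],
b = (-26/5, -28/15, -286/105).
Solving gives a_0 = -26/35, a_1 = -14/5, a_2 = -39/7, so
  g(x) = -39*x^2/7 - 14*x/5 - 26/35.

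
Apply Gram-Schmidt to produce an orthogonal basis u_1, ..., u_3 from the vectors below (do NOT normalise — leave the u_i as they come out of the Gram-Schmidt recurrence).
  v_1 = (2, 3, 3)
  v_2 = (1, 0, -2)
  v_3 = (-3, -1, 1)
Orthogonal basis:
  u_1 = (2, 3, 3)
  u_2 = (15/11, 6/11, -16/11)
  u_3 = (-24/47, 28/47, -12/47)

Apply the Gram-Schmidt recurrence
  u_1 = v_1
  u_i = v_i − Σ_{j<i} ((v_i · u_j) / (u_j · u_j)) · u_j.

Step by step this gives:
  u_1 = (2, 3, 3)
  u_2 = (15/11, 6/11, -16/11)
  u_3 = (-24/47, 28/47, -12/47)

Orthogonality check:
  u_2 · u_1 = 0 (should be 0)
  u_3 · u_1 = 0 (should be 0)
  u_3 · u_2 = 0 (should be 0)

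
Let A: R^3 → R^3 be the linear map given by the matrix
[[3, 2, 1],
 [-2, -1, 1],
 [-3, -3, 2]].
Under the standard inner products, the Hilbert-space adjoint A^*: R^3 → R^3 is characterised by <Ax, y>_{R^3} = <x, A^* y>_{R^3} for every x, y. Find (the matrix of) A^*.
A^* = A^T =
[[3, -2, -3],
 [2, -1, -3],
 [1, 1, 2]]

For real matrices with standard dot products, the defining identity <Ax, y> = <x, A^* y> gives (Ax)^T y = x^T (A^*) y, i.e. x^T A^T y = x^T (A^*) y. Since this holds for all x, y, we must have A^* = A^T. Therefore
A^* =
[[3, -2, -3],
 [2, -1, -3],
 [1, 1, 2]].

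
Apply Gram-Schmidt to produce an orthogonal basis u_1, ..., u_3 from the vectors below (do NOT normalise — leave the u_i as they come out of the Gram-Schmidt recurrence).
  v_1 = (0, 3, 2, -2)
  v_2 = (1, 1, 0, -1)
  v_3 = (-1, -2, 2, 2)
Orthogonal basis:
  u_1 = (0, 3, 2, -2)
  u_2 = (1, 2/17, -10/17, -7/17)
  u_3 = (29/26, -9/13, 19/13, 11/26)

Apply the Gram-Schmidt recurrence
  u_1 = v_1
  u_i = v_i − Σ_{j<i} ((v_i · u_j) / (u_j · u_j)) · u_j.

Step by step this gives:
  u_1 = (0, 3, 2, -2)
  u_2 = (1, 2/17, -10/17, -7/17)
  u_3 = (29/26, -9/13, 19/13, 11/26)

Orthogonality check:
  u_2 · u_1 = 0 (should be 0)
  u_3 · u_1 = 0 (should be 0)
  u_3 · u_2 = 0 (should be 0)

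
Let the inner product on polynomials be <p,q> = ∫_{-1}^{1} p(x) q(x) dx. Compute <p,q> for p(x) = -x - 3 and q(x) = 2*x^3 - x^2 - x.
<p,q> = 28/15

Expand the product: p(x)·q(x) = -2*x^4 - 5*x^3 + 4*x^2 + 3*x.
∫_{-1}^{1} of each monomial x^k gives [2/(k+1) if k even, 0 if k odd]. Integrating term-by-term (or equivalently evaluating the antiderivative F(x) = -2*x^5/5 - 5*x^4/4 + 4*x^3/3 + 3*x^2/2 at the endpoints):
  F(1) − F(−1) = 71/60 − (-41/60) = 28/15.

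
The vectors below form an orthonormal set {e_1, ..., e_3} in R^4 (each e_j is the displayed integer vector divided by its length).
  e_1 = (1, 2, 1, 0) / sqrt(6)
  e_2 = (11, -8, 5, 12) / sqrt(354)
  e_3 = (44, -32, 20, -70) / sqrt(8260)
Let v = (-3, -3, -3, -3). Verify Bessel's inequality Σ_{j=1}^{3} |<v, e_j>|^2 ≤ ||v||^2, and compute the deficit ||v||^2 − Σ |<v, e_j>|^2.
Σ |<v, e_j>|^2 = 1251/35; ||v||^2 = 36; deficit = 9/35

Write each e_j = u_j / sqrt(<u_j, u_j>) where u_j is the displayed integer vector. Then <v, e_j> = <v, u_j> / sqrt(<u_j, u_j>), so |<v, e_j>|^2 = <v, u_j>^2 / <u_j, u_j>.
Coefficients: <v, e_1> = -12/sqrt(6), <v, e_2> = -60/sqrt(354), <v, e_3> = 114/sqrt(8260).
Square and sum: Σ |<v, e_j>|^2 = 1251/35.
Compute ||v||^2 = v·v = 36.
Deficit = 36 − 1251/35 = 9/35 ≥ 0, confirming Bessel's inequality. (The deficit equals ||v − Σ <v,e_j> e_j||^2, the squared distance from v to span{e_j}.)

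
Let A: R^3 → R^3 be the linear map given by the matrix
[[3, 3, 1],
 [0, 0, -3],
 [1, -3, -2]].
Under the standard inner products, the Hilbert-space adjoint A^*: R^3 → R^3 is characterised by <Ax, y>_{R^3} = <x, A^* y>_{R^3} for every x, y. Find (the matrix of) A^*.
A^* = A^T =
[[3, 0, 1],
 [3, 0, -3],
 [1, -3, -2]]

For real matrices with standard dot products, the defining identity <Ax, y> = <x, A^* y> gives (Ax)^T y = x^T (A^*) y, i.e. x^T A^T y = x^T (A^*) y. Since this holds for all x, y, we must have A^* = A^T. Therefore
A^* =
[[3, 0, 1],
 [3, 0, -3],
 [1, -3, -2]].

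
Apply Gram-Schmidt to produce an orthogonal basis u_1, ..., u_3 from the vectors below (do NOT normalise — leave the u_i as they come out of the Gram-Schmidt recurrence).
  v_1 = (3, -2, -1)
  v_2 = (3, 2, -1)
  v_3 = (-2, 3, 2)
Orthogonal basis:
  u_1 = (3, -2, -1)
  u_2 = (12/7, 20/7, -4/7)
  u_3 = (2/5, 0, 6/5)

Apply the Gram-Schmidt recurrence
  u_1 = v_1
  u_i = v_i − Σ_{j<i} ((v_i · u_j) / (u_j · u_j)) · u_j.

Step by step this gives:
  u_1 = (3, -2, -1)
  u_2 = (12/7, 20/7, -4/7)
  u_3 = (2/5, 0, 6/5)

Orthogonality check:
  u_2 · u_1 = 0 (should be 0)
  u_3 · u_1 = 0 (should be 0)
  u_3 · u_2 = 0 (should be 0)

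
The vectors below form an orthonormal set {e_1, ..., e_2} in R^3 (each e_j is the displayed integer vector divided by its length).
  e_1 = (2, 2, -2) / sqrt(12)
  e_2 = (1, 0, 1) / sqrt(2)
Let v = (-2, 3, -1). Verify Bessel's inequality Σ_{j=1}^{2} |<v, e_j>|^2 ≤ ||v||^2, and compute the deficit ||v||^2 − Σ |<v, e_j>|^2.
Σ |<v, e_j>|^2 = 35/6; ||v||^2 = 14; deficit = 49/6

Write each e_j = u_j / sqrt(<u_j, u_j>) where u_j is the displayed integer vector. Then <v, e_j> = <v, u_j> / sqrt(<u_j, u_j>), so |<v, e_j>|^2 = <v, u_j>^2 / <u_j, u_j>.
Coefficients: <v, e_1> = 4/sqrt(12), <v, e_2> = -3/sqrt(2).
Square and sum: Σ |<v, e_j>|^2 = 35/6.
Compute ||v||^2 = v·v = 14.
Deficit = 14 − 35/6 = 49/6 ≥ 0, confirming Bessel's inequality. (The deficit equals ||v − Σ <v,e_j> e_j||^2, the squared distance from v to span{e_j}.)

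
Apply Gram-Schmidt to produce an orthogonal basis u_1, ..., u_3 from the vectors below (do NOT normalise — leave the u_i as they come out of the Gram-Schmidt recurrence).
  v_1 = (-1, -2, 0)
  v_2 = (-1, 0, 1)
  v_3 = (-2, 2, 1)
Orthogonal basis:
  u_1 = (-1, -2, 0)
  u_2 = (-4/5, 2/5, 1)
  u_3 = (-8/9, 4/9, -8/9)

Apply the Gram-Schmidt recurrence
  u_1 = v_1
  u_i = v_i − Σ_{j<i} ((v_i · u_j) / (u_j · u_j)) · u_j.

Step by step this gives:
  u_1 = (-1, -2, 0)
  u_2 = (-4/5, 2/5, 1)
  u_3 = (-8/9, 4/9, -8/9)

Orthogonality check:
  u_2 · u_1 = 0 (should be 0)
  u_3 · u_1 = 0 (should be 0)
  u_3 · u_2 = 0 (should be 0)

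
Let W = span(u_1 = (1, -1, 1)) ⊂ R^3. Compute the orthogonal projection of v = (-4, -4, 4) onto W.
proj_W(v) = (4/3, -4/3, 4/3)

Set up U = [u_1 | ... | u_1] ∈ R^(3×1). The projector onto W = col(U) is P = U (U^T U)^(-1) U^T.
Compute U^T U =
  [3],
and U^T v = (4).
Solve U^T U · c = U^T v for the coefficients: c = (4/3). The projection is proj_W(v) = U c.
Check: (v - proj_W(v)) · u_1 = 0  (should be 0).
Result: proj_W(v) = (4/3, -4/3, 4/3).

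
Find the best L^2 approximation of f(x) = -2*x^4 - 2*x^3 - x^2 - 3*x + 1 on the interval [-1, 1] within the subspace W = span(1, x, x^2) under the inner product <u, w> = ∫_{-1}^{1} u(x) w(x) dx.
g(x) = -19*x^2/7 - 21*x/5 + 41/35

The best approximation g ∈ W is the orthogonal projection of f onto W. Writing g = a_0 + a_1 x + a_2 x^2, the coefficients solve the normal equations G · a = b where
  G_{ij} = <φ_i, φ_j> and b_i = <f, φ_i>, with φ_0 = 1, φ_1 = x, φ_2 = x^2.
G =
  [2, 0, 2/3]
  [0, 2/3, 0]
  [2/3, 0, 2/5],
b = (8/15, -14/5, -32/105).
Solving gives a_0 = 41/35, a_1 = -21/5, a_2 = -19/7, so
  g(x) = -19*x^2/7 - 21*x/5 + 41/35.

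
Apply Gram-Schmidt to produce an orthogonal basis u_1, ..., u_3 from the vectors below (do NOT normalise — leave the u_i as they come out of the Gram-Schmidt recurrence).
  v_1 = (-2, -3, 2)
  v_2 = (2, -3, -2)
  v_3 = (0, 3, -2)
Orthogonal basis:
  u_1 = (-2, -3, 2)
  u_2 = (36/17, -48/17, -36/17)
  u_3 = (-1, 0, -1)

Apply the Gram-Schmidt recurrence
  u_1 = v_1
  u_i = v_i − Σ_{j<i} ((v_i · u_j) / (u_j · u_j)) · u_j.

Step by step this gives:
  u_1 = (-2, -3, 2)
  u_2 = (36/17, -48/17, -36/17)
  u_3 = (-1, 0, -1)

Orthogonality check:
  u_2 · u_1 = 0 (should be 0)
  u_3 · u_1 = 0 (should be 0)
  u_3 · u_2 = 0 (should be 0)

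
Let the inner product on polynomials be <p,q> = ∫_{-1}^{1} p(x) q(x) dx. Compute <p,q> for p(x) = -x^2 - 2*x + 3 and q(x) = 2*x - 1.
<p,q> = -8

Expand the product: p(x)·q(x) = -2*x^3 - 3*x^2 + 8*x - 3.
∫_{-1}^{1} of each monomial x^k gives [2/(k+1) if k even, 0 if k odd]. Integrating term-by-term (or equivalently evaluating the antiderivative F(x) = -x^4/2 - x^3 + 4*x^2 - 3*x at the endpoints):
  F(1) − F(−1) = -1/2 − (15/2) = -8.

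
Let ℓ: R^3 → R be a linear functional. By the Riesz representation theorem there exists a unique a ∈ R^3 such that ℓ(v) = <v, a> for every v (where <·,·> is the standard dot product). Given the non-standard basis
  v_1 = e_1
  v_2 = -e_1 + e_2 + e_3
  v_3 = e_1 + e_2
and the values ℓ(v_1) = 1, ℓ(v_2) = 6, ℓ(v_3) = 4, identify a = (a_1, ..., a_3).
a = (1, 3, 4)

Write a = (a_1, ..., a_3) in the standard basis. For each basis vector v_i, ℓ(v_i) = <v_i, a> is a linear equation in the a_j's. Collect the n equations into a matrix system V a = ℓ, where row i of V is v_i (expressed in the standard basis). Since V is invertible (lower-triangular with 1s on the diagonal, up to permutation), solve by back-substitution:
  V =
[[1, 0, 0],
 [-1, 1, 1],
 [1, 1, 0]]
  V a = (1, 6, 4)
Solving gives a = (1, 3, 4).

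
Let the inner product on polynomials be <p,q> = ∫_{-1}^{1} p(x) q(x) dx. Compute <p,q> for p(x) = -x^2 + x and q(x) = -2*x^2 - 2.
<p,q> = 32/15

Expand the product: p(x)·q(x) = 2*x^4 - 2*x^3 + 2*x^2 - 2*x.
∫_{-1}^{1} of each monomial x^k gives [2/(k+1) if k even, 0 if k odd]. Integrating term-by-term (or equivalently evaluating the antiderivative F(x) = 2*x^5/5 - x^4/2 + 2*x^3/3 - x^2 at the endpoints):
  F(1) − F(−1) = -13/30 − (-77/30) = 32/15.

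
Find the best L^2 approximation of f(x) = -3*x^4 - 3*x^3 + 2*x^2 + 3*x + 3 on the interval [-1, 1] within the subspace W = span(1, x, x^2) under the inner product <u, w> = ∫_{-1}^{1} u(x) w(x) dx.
g(x) = -4*x^2/7 + 6*x/5 + 114/35

The best approximation g ∈ W is the orthogonal projection of f onto W. Writing g = a_0 + a_1 x + a_2 x^2, the coefficients solve the normal equations G · a = b where
  G_{ij} = <φ_i, φ_j> and b_i = <f, φ_i>, with φ_0 = 1, φ_1 = x, φ_2 = x^2.
G =
  [2, 0, 2/3]
  [0, 2/3, 0]
  [2/3, 0, 2/5],
b = (92/15, 4/5, 68/35).
Solving gives a_0 = 114/35, a_1 = 6/5, a_2 = -4/7, so
  g(x) = -4*x^2/7 + 6*x/5 + 114/35.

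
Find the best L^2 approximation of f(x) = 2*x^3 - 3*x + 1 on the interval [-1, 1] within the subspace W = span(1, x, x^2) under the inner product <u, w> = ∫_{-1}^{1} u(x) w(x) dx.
g(x) = 1 - 9*x/5

The best approximation g ∈ W is the orthogonal projection of f onto W. Writing g = a_0 + a_1 x + a_2 x^2, the coefficients solve the normal equations G · a = b where
  G_{ij} = <φ_i, φ_j> and b_i = <f, φ_i>, with φ_0 = 1, φ_1 = x, φ_2 = x^2.
G =
  [2, 0, 2/3]
  [0, 2/3, 0]
  [2/3, 0, 2/5],
b = (2, -6/5, 2/3).
Solving gives a_0 = 1, a_1 = -9/5, a_2 = 0, so
  g(x) = 1 - 9*x/5.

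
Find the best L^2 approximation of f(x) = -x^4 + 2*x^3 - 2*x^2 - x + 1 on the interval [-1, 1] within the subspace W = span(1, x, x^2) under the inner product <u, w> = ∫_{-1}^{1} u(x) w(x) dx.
g(x) = -20*x^2/7 + x/5 + 38/35

The best approximation g ∈ W is the orthogonal projection of f onto W. Writing g = a_0 + a_1 x + a_2 x^2, the coefficients solve the normal equations G · a = b where
  G_{ij} = <φ_i, φ_j> and b_i = <f, φ_i>, with φ_0 = 1, φ_1 = x, φ_2 = x^2.
G =
  [2, 0, 2/3]
  [0, 2/3, 0]
  [2/3, 0, 2/5],
b = (4/15, 2/15, -44/105).
Solving gives a_0 = 38/35, a_1 = 1/5, a_2 = -20/7, so
  g(x) = -20*x^2/7 + x/5 + 38/35.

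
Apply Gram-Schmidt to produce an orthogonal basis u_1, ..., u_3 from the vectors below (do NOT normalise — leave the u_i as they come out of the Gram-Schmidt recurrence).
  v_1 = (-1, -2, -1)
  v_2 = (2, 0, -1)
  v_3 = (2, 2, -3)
Orthogonal basis:
  u_1 = (-1, -2, -1)
  u_2 = (11/6, -1/3, -7/6)
  u_3 = (-28/29, 42/29, -56/29)

Apply the Gram-Schmidt recurrence
  u_1 = v_1
  u_i = v_i − Σ_{j<i} ((v_i · u_j) / (u_j · u_j)) · u_j.

Step by step this gives:
  u_1 = (-1, -2, -1)
  u_2 = (11/6, -1/3, -7/6)
  u_3 = (-28/29, 42/29, -56/29)

Orthogonality check:
  u_2 · u_1 = 0 (should be 0)
  u_3 · u_1 = 0 (should be 0)
  u_3 · u_2 = 0 (should be 0)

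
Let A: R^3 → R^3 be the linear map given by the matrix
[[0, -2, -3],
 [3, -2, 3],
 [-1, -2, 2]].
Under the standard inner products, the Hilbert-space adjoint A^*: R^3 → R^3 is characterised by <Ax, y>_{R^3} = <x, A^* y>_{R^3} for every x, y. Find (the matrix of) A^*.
A^* = A^T =
[[0, 3, -1],
 [-2, -2, -2],
 [-3, 3, 2]]

For real matrices with standard dot products, the defining identity <Ax, y> = <x, A^* y> gives (Ax)^T y = x^T (A^*) y, i.e. x^T A^T y = x^T (A^*) y. Since this holds for all x, y, we must have A^* = A^T. Therefore
A^* =
[[0, 3, -1],
 [-2, -2, -2],
 [-3, 3, 2]].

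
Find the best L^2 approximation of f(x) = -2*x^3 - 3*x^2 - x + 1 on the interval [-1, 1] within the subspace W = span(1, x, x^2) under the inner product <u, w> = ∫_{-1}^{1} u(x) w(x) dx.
g(x) = -3*x^2 - 11*x/5 + 1

The best approximation g ∈ W is the orthogonal projection of f onto W. Writing g = a_0 + a_1 x + a_2 x^2, the coefficients solve the normal equations G · a = b where
  G_{ij} = <φ_i, φ_j> and b_i = <f, φ_i>, with φ_0 = 1, φ_1 = x, φ_2 = x^2.
G =
  [2, 0, 2/3]
  [0, 2/3, 0]
  [2/3, 0, 2/5],
b = (0, -22/15, -8/15).
Solving gives a_0 = 1, a_1 = -11/5, a_2 = -3, so
  g(x) = -3*x^2 - 11*x/5 + 1.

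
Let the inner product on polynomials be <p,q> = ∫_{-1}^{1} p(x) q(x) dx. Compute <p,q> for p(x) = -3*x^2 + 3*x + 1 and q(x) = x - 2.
<p,q> = 2

Expand the product: p(x)·q(x) = -3*x^3 + 9*x^2 - 5*x - 2.
∫_{-1}^{1} of each monomial x^k gives [2/(k+1) if k even, 0 if k odd]. Integrating term-by-term (or equivalently evaluating the antiderivative F(x) = -3*x^4/4 + 3*x^3 - 5*x^2/2 - 2*x at the endpoints):
  F(1) − F(−1) = -9/4 − (-17/4) = 2.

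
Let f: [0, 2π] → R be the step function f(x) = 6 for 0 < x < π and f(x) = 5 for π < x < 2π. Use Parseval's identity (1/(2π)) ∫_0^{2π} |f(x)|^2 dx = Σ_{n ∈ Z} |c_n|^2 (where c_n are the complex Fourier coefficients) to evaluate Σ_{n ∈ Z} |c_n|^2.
Σ |c_n|^2 = 61/2

Parseval equates the L^2 energy of f (normalised by 1/(2π)) with the ℓ^2 sum of its Fourier coefficients: (1/(2π)) ∫_0^{2π} |f|^2 = Σ |c_n|^2.
Compute the left side: (1/(2π)) [∫_0^π 6^2 dx + ∫_π^{2π} 5^2 dx] = (1/(2π)) · (36π + 25π) = (36 + 25)/2 = 61/2.
So Σ_{n ∈ Z} |c_n|^2 = 61/2.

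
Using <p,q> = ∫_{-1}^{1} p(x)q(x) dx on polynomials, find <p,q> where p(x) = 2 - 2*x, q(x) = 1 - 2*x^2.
<p,q> = 4/3

Expand the product: p(x)·q(x) = 4*x^3 - 4*x^2 - 2*x + 2.
∫_{-1}^{1} of each monomial x^k gives [2/(k+1) if k even, 0 if k odd]. Integrating term-by-term (or equivalently evaluating the antiderivative F(x) = x^4 - 4*x^3/3 - x^2 + 2*x at the endpoints):
  F(1) − F(−1) = 2/3 − (-2/3) = 4/3.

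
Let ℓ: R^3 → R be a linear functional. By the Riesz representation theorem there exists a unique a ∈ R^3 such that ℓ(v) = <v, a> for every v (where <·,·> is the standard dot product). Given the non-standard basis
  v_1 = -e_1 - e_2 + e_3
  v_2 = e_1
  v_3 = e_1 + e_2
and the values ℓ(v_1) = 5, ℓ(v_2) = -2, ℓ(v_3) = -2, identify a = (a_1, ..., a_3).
a = (-2, 0, 3)

Write a = (a_1, ..., a_3) in the standard basis. For each basis vector v_i, ℓ(v_i) = <v_i, a> is a linear equation in the a_j's. Collect the n equations into a matrix system V a = ℓ, where row i of V is v_i (expressed in the standard basis). Since V is invertible (lower-triangular with 1s on the diagonal, up to permutation), solve by back-substitution:
  V =
[[-1, -1, 1],
 [1, 0, 0],
 [1, 1, 0]]
  V a = (5, -2, -2)
Solving gives a = (-2, 0, 3).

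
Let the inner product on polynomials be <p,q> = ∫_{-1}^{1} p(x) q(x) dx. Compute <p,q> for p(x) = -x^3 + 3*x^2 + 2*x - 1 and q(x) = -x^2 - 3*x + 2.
<p,q> = -10/3

Expand the product: p(x)·q(x) = x^5 - 13*x^3 + x^2 + 7*x - 2.
∫_{-1}^{1} of each monomial x^k gives [2/(k+1) if k even, 0 if k odd]. Integrating term-by-term (or equivalently evaluating the antiderivative F(x) = x^6/6 - 13*x^4/4 + x^3/3 + 7*x^2/2 - 2*x at the endpoints):
  F(1) − F(−1) = -5/4 − (25/12) = -10/3.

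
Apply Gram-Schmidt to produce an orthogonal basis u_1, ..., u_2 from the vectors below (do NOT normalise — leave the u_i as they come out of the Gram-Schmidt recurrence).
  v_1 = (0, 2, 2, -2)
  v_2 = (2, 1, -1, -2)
Orthogonal basis:
  u_1 = (0, 2, 2, -2)
  u_2 = (2, 1/3, -5/3, -4/3)

Apply the Gram-Schmidt recurrence
  u_1 = v_1
  u_i = v_i − Σ_{j<i} ((v_i · u_j) / (u_j · u_j)) · u_j.

Step by step this gives:
  u_1 = (0, 2, 2, -2)
  u_2 = (2, 1/3, -5/3, -4/3)

Orthogonality check:
  u_2 · u_1 = 0 (should be 0)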